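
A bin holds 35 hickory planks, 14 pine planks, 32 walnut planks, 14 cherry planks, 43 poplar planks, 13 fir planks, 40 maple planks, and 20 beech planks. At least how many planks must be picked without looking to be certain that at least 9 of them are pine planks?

206

In the worst case for collecting pine planks, every non-pine plank comes out first.
There are 35 + 32 + 14 + 43 + 13 + 40 + 20 = 197 non-pine planks altogether.
After those, each further plank must be pine, so 197 + 9 = 206 draws guarantee 9 pine planks.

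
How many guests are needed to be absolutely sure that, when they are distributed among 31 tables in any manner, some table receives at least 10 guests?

With 279 guests one could put exactly 9 in each of the 31 tables, and no table would reach 10.
By the pigeonhole principle, one more guest must land in a table that already has 9, giving it 10.
So 31 × 9 + 1 = 280 guests are required.

280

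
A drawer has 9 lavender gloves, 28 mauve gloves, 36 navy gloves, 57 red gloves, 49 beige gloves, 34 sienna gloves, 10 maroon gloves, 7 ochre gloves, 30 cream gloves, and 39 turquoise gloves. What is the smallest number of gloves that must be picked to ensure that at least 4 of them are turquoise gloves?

264

In the worst case for collecting turquoise gloves, every non-turquoise glove comes out first.
There are 9 + 28 + 36 + 57 + 49 + 34 + 10 + 7 + 30 = 260 non-turquoise gloves altogether.
After those, each further glove must be turquoise, so 260 + 4 = 264 draws guarantee 4 turquoise gloves.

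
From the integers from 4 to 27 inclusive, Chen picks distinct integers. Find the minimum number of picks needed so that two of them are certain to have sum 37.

16

Two chosen integers sum to 37 exactly when both halves of some pair {x, 37−x} with 10 ≤ x ≤ 37−x ≤ 27 are chosen — 9 such pairs.
The remaining 6 elements (those with no distinct partner in range) can never complete a 37-sum, so the worst case takes all of them and one from each pair: 6 + 9 = 15.
Pigeonhole: the 16th integer has to be the second member of some pair, so 15 + 1 = 16.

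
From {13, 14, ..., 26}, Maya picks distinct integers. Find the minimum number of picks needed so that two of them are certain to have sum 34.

11

Two chosen integers sum to 34 exactly when both halves of some pair {x, 34−x} with 13 ≤ x ≤ 34−x ≤ 21 are chosen — 4 such pairs.
The remaining 6 elements (those with no distinct partner in range) can never complete a 34-sum, so the worst case takes all of them and one from each pair: 6 + 4 = 10.
The 11th integer has to be the second member of some pair, so 10 + 1 = 11.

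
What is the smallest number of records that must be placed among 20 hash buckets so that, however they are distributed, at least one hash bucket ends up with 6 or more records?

With 100 records one could put exactly 5 in each of the 20 hash buckets, and no hash bucket would reach 6.
By the pigeonhole principle, one more record must land in a hash bucket that already has 5, giving it 6.
So 20 × 5 + 1 = 101 records are required.

101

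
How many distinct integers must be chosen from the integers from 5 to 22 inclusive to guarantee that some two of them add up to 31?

A set avoiding the sum 31 can contain at most one of each pair {x, 31−x}, plus the 4 elements whose complement lies outside the range.
The integers 5, …, 15 (11 of them) are such a set: any two sum to at least 5+6 = 11 and at most 14+15 = 29 < 31.
Pigeonhole: any 12th integer completes one of the 7 pairs, so 12 choices force a sum of 31.

12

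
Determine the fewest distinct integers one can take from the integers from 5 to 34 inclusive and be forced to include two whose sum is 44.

19

Two chosen integers sum to 44 exactly when both halves of some pair {x, 44−x} with 10 ≤ x ≤ 44−x ≤ 34 are chosen — 12 such pairs.
The remaining 6 elements (those with no distinct partner in range) can never complete a 44-sum, so the worst case takes all of them and one from each pair: 6 + 12 = 18.
By pigeonhole, the 19th integer has to be the second member of some pair, so 18 + 1 = 19.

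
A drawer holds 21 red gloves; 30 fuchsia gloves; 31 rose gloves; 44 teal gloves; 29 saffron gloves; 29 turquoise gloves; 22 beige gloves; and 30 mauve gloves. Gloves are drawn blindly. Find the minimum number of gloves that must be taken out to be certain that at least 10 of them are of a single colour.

An adversary could hand out at most 9 gloves per colour: 9 + 9 + 9 + 9 + 9 + 9 + 9 + 9 = 72 gloves and still no colour has 10.
One more glove lands in a colour already at 9, so 73 draws are enough and 72 are not.

73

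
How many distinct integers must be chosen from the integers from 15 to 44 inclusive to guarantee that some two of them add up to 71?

22

Two chosen integers sum to 71 exactly when both halves of some pair {x, 71−x} with 27 ≤ x ≤ 71−x ≤ 44 are chosen — 9 such pairs.
The remaining 12 elements (those with no distinct partner in range) can never complete a 71-sum, so the worst case takes all of them and one from each pair: 12 + 9 = 21.
The 22nd integer has to be the second member of some pair, so 21 + 1 = 22.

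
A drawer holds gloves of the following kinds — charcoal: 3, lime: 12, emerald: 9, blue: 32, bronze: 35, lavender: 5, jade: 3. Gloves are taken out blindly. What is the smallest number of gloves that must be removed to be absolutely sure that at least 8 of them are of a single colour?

An adversary could hand out at most 7 gloves per colour (charcoal, lavender, jade run out sooner): 3 + 7 + 7 + 7 + 7 + 5 + 3 = 39 gloves and still no colour has 8.
One more glove lands in a colour already at 7, so 40 draws are enough and 39 are not.

40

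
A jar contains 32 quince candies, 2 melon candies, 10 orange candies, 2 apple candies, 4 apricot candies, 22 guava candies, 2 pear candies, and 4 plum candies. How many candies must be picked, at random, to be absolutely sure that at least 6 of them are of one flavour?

The 8 flavours are the holes; the candies drawn are the pigeons.
To avoid 6 of any one flavour, the worst case takes at most 5 of each flavour, or every candy of a flavour that has fewer than 5.
That gives 5 + 2 + 5 + 2 + 4 + 5 + 2 + 4 = 29 candies with no flavour reaching 6.
The next candy forces some flavour to 6, so 29 + 1 = 30.

30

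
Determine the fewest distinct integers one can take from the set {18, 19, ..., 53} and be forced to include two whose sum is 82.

25

Two chosen integers sum to 82 exactly when both halves of some pair {x, 82−x} with 29 ≤ x ≤ 82−x ≤ 53 are chosen — 12 such pairs.
The remaining 12 elements (those with no distinct partner in range) can never complete a 82-sum, so the worst case takes all of them and one from each pair: 12 + 12 = 24.
By the pigeonhole principle, the 25th integer has to be the second member of some pair, so 24 + 1 = 25.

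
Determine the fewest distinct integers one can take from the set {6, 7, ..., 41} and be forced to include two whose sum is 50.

Two chosen integers sum to 50 exactly when both halves of some pair {x, 50−x} with 9 ≤ x ≤ 50−x ≤ 41 are chosen — 16 such pairs.
The remaining 4 elements (those with no distinct partner in range) can never complete a 50-sum, so the worst case takes all of them and one from each pair: 4 + 16 = 20.
By the pigeonhole principle, the 21st integer has to be the second member of some pair, so 20 + 1 = 21.

21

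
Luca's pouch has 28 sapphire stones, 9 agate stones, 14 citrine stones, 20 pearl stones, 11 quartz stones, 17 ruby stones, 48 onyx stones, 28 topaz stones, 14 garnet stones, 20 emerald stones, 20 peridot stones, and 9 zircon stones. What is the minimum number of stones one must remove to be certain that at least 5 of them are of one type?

49

By pigeonhole, the 12 types are the holes; the stones drawn are the pigeons.
To avoid 5 of any one type, the worst case takes at most 4 of each type.
That gives 4 + 4 + 4 + 4 + 4 + 4 + 4 + 4 + 4 + 4 + 4 + 4 = 48 stones with no type reaching 5.
The next stone forces some type to 5, so 48 + 1 = 49.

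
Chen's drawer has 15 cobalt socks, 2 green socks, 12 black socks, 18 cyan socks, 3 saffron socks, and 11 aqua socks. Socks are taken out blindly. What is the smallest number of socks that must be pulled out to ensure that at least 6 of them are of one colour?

26

The 6 colours are the holes; the socks drawn are the pigeons.
To avoid 6 of any one colour, the worst case takes at most 5 of each colour, or every sock of a colour that has fewer than 5.
That gives 5 + 2 + 5 + 5 + 3 + 5 = 25 socks with no colour reaching 6.
The next sock forces some colour to 6, so 25 + 1 = 26.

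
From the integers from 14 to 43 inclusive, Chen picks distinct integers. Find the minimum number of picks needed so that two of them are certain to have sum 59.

17

Group the elements by complementary pair {x, 59−x}: {16,43}, {17,42}, {18,41}, …, giving 14 two-element pairs and 2 integers whose partner 59−x falls outside [14,43].
By the pigeonhole principle, treating each of those 16 groups as a pigeonhole, one can pick one integer per group — 16 integers — with no two summing to 59.
The 17th integer lands in an occupied pair, forcing a sum of 59.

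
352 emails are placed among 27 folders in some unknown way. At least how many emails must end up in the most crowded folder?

14

The 27 folders are the holes and the 352 emails are the pigeons.
If every folder held at most 13 emails, the total would be at most 27 × 13 = 351, which is less than 352.
So some folder holds at least ⌈352/27⌉ = 14 emails.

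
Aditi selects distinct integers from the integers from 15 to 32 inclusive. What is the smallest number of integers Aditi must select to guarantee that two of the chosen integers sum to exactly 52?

13

Group the elements by complementary pair {x, 52−x}: {20,32}, {21,31}, {22,30}, …, giving 6 two-element pairs; the single value 26 (it cannot pair with itself since the integers are distinct); and 5 integers whose partner 52−x falls outside [15,32].
By the pigeonhole principle, treating each of those 12 groups as a pigeonhole, one can pick one integer per group — 12 integers — with no two summing to 52.
The 13th integer lands in an occupied pair, forcing a sum of 52.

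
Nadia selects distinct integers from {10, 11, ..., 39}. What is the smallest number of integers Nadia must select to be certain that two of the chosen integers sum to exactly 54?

Two chosen integers sum to 54 exactly when both halves of some pair {x, 54−x} with 15 ≤ x ≤ 54−x ≤ 39 are chosen — 12 such pairs.
The remaining 6 elements (those with no distinct partner in range) can never complete a 54-sum, so the worst case takes all of them and one from each pair: 6 + 12 = 18.
The 19th integer has to be the second member of some pair, so 18 + 1 = 19.

19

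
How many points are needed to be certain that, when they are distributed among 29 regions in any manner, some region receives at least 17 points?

With 464 points one could put exactly 16 in each of the 29 regions, and no region would reach 17.
One more point must land in a region that already has 16, giving it 17.
So 29 × 16 + 1 = 465 points are required.

465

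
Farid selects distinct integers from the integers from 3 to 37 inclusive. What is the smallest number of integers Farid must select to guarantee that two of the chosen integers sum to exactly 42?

Two chosen integers sum to 42 exactly when both halves of some pair {x, 42−x} with 5 ≤ x ≤ 42−x ≤ 37 are chosen — 16 such pairs.
The remaining 3 elements (those with no distinct partner in range) can never complete a 42-sum, so the worst case takes all of them and one from each pair: 3 + 16 = 19.
By the pigeonhole principle, the 20th integer has to be the second member of some pair, so 19 + 1 = 20.

20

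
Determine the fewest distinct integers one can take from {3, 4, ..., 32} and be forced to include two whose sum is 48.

23

Two chosen integers sum to 48 exactly when both halves of some pair {x, 48−x} with 16 ≤ x ≤ 48−x ≤ 32 are chosen — 8 such pairs.
The remaining 14 elements (those with no distinct partner in range) can never complete a 48-sum, so the worst case takes all of them and one from each pair: 14 + 8 = 22.
Pigeonhole: the 23rd integer has to be the second member of some pair, so 22 + 1 = 23.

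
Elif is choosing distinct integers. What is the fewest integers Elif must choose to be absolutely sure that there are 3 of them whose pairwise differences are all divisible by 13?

27

Integers whose pairwise differences are multiples of 13 are exactly those sharing a remainder mod 13. By the pigeonhole principle, the 13 residue classes mod 13 are the pigeonholes.
With 26 integers one could put 2 in each residue class and have no class reach 3.
The 27th integer pushes some class to 3, so 13·2 + 1 = 27.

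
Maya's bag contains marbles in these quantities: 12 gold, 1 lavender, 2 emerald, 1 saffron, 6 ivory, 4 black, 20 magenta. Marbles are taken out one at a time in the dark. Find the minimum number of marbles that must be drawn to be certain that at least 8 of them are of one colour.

An adversary could hand out at most 7 marbles per colour (5 colours run out sooner): 7 + 1 + 2 + 1 + 6 + 4 + 7 = 28 marbles and still no colour has 8.
One more marble lands in a colour already at 7, so 29 draws are enough and 28 are not.

29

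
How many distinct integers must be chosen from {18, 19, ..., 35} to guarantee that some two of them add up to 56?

Group the elements by complementary pair {x, 56−x}: {21,35}, {22,34}, {23,33}, …, giving 7 two-element pairs, the single value 28 (it cannot pair with itself since the integers are distinct), and 3 integers whose partner 56−x falls outside [18,35].
By the pigeonhole principle, treating each of those 11 groups as a pigeonhole, one can pick one integer per group — 11 integers — with no two summing to 56.
The 12th integer lands in an occupied pair, forcing a sum of 56.

12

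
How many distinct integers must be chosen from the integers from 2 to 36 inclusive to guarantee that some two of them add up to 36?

20

A set avoiding the sum 36 can contain at most one of each pair {x, 36−x}, plus the 3 elements whose complement lies outside the range or equal to its own complement.
The integers 18, …, 36 (19 of them) are such a set: any two sum to at least 18+19 = 37 > 36.
Any 20th integer completes one of the 16 pairs, so 20 choices force a sum of 36.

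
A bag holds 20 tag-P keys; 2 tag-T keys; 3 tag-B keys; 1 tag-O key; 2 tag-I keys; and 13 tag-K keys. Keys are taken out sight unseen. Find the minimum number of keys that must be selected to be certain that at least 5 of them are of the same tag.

17

The 6 tags are the holes; the keys drawn are the pigeons.
To avoid 5 of any one tag, the worst case takes at most 4 of each tag, or every key of a tag that has fewer than 4.
That gives 4 + 2 + 3 + 1 + 2 + 4 = 16 keys with no tag reaching 5.
The next key forces some tag to 5, so 16 + 1 = 17.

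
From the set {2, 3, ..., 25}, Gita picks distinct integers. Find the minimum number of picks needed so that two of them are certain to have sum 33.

16

A set avoiding the sum 33 can contain at most one of each pair {x, 33−x}, plus the 6 elements whose complement lies outside the range.
The integers 2, …, 16 (15 of them) are such a set: any two sum to at least 2+3 = 5 and at most 15+16 = 31 < 33.
By the pigeonhole principle, any 16th integer completes one of the 9 pairs, so 16 choices force a sum of 33.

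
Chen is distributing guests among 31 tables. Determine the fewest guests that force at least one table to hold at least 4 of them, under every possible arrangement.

94

With 93 guests one could put exactly 3 in each of the 31 tables, and no table would reach 4.
By the pigeonhole principle, one more guest must land in a table that already has 3, giving it 4.
So 31 × 3 + 1 = 94 guests are required.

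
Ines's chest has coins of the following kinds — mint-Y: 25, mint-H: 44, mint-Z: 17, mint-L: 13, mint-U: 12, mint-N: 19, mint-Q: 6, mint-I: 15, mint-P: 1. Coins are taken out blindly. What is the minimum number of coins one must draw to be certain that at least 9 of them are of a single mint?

64

By pigeonhole, put each drawn coin into a box by mint. The largest draw with every box below 9 takes min(count, 8) from each mint; mints with fewer than 8 contribute all they have.
Σ min(cᵢ, 8) = 8 + 8 + 8 + 8 + 8 + 8 + 6 + 8 + 1 = 63.
Draw number 63 + 1 = 64 must push one box to 9.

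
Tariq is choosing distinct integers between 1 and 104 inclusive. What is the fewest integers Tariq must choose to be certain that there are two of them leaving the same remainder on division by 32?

By the pigeonhole principle, the 32 residue classes mod 32 are the pigeonholes.
With 32 integers one could put 1 in each residue class and have no class reach 2.
The 33rd integer pushes some class to 2, so 32·1 + 1 = 33.

33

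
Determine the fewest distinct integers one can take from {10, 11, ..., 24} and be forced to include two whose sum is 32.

Two chosen integers sum to 32 exactly when both halves of some pair {x, 32−x} with 10 ≤ x ≤ 32−x ≤ 22 are chosen — 6 such pairs.
The remaining 3 elements (those with no distinct partner in range) can never complete a 32-sum, so the worst case takes all of them and one from each pair: 3 + 6 = 9.
By the pigeonhole principle, the 10th integer has to be the second member of some pair, so 9 + 1 = 10.

10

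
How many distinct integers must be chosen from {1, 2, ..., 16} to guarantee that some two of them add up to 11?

Group the elements by complementary pair {x, 11−x}: {1,10}, {2,9}, {3,8}, …, giving 5 two-element pairs and 6 integers whose partner 11−x falls outside [1,16].
By pigeonhole, treating each of those 11 groups as a pigeonhole, one can pick one integer per group — 11 integers — with no two summing to 11.
The 12th integer lands in an occupied pair, forcing a sum of 11.

12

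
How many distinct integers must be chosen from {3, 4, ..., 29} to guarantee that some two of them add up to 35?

16

A set avoiding the sum 35 can contain at most one of each pair {x, 35−x}, plus the 3 elements whose complement lies outside the range.
The integers 3, …, 17 (15 of them) are such a set: any two sum to at least 3+4 = 7 and at most 16+17 = 33 < 35.
Any 16th integer completes one of the 12 pairs, so 16 choices force a sum of 35.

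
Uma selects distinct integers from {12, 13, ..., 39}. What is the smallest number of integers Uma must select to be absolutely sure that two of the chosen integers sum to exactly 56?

18

Group the elements by complementary pair {x, 56−x}: {17,39}, {18,38}, {19,37}, …, giving 11 two-element pairs, the single value 28 (it cannot pair with itself since the integers are distinct), and 5 integers whose partner 56−x falls outside [12,39].
By the pigeonhole principle, treating each of those 17 groups as a pigeonhole, one can pick one integer per group — 17 integers — with no two summing to 56.
The 18th integer lands in an occupied pair, forcing a sum of 56.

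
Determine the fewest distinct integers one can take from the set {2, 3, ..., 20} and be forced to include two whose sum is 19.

Two chosen integers sum to 19 exactly when both halves of some pair {x, 19−x} with 2 ≤ x ≤ 19−x ≤ 17 are chosen — 8 such pairs.
The remaining 3 elements (those with no distinct partner in range) can never complete a 19-sum, so the worst case takes all of them and one from each pair: 3 + 8 = 11.
Pigeonhole: the 12th integer has to be the second member of some pair, so 11 + 1 = 12.

12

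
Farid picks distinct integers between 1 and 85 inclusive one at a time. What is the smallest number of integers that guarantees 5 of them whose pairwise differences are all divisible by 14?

Integers whose pairwise differences are multiples of 14 are exactly those sharing a remainder mod 14. Pigeonhole: the 14 residue classes mod 14 are the pigeonholes.
With 56 integers one could put 4 in each residue class and have no class reach 5.
The 57th integer pushes some class to 5, so 14·4 + 1 = 57.

57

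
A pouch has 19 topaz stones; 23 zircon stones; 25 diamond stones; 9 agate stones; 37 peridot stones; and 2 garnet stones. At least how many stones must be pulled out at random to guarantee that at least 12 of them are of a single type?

56

An adversary could hand out at most 11 stones per type (agate, garnet run out sooner): 11 + 11 + 11 + 9 + 11 + 2 = 55 stones and still no type has 12.
Pigeonhole: one more stone lands in a type already at 11, so 56 draws are enough and 55 are not.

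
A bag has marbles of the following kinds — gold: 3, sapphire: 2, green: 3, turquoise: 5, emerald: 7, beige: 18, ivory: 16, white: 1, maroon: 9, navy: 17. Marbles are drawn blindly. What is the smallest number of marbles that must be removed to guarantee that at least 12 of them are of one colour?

64

Pigeonhole: the 10 colours are the holes; the marbles drawn are the pigeons.
To avoid 12 of any one colour, the worst case takes at most 11 of each colour, or every marble of a colour that has fewer than 11.
That gives 3 + 2 + 3 + 5 + 7 + 11 + 11 + 1 + 9 + 11 = 63 marbles with no colour reaching 12.
The next marble forces some colour to 12, so 63 + 1 = 64.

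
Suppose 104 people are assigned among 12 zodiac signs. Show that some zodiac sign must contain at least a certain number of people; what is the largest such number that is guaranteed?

9

By the pigeonhole principle, the 12 zodiac signs are the holes and the 104 people are the pigeons.
If every zodiac sign held at most 8 people, the total would be at most 12 × 8 = 96, which is less than 104.
So some zodiac sign holds at least ⌈104/12⌉ = 9 people.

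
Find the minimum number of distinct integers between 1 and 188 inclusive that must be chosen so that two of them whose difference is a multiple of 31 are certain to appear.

Integers whose pairwise differences are multiples of 31 are exactly those sharing a remainder mod 31. Pigeonhole: the 31 residue classes mod 31 are the pigeonholes.
With 31 integers one could put 1 in each residue class and have no class reach 2.
The 32nd integer pushes some class to 2, so 31·1 + 1 = 32.

32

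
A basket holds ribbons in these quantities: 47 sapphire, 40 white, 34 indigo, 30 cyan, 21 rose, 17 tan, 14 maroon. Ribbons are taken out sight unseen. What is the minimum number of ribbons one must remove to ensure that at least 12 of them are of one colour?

Put each drawn ribbon into a box by colour. The largest draw with every box below 12 takes min(count, 11) from each colour.
Σ min(cᵢ, 11) = 11 + 11 + 11 + 11 + 11 + 11 + 11 = 77.
Draw number 77 + 1 = 78 must push one box to 12.

78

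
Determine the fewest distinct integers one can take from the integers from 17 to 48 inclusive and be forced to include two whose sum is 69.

19

Two chosen integers sum to 69 exactly when both halves of some pair {x, 69−x} with 21 ≤ x ≤ 69−x ≤ 48 are chosen — 14 such pairs.
The remaining 4 elements (those with no distinct partner in range) can never complete a 69-sum, so the worst case takes all of them and one from each pair: 4 + 14 = 18.
The 19th integer has to be the second member of some pair, so 18 + 1 = 19.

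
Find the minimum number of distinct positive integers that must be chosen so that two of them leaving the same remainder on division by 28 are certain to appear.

By pigeonhole, the 28 residue classes mod 28 are the pigeonholes.
With 28 integers one could put 1 in each residue class and have no class reach 2.
The 29th integer pushes some class to 2, so 28·1 + 1 = 29.

29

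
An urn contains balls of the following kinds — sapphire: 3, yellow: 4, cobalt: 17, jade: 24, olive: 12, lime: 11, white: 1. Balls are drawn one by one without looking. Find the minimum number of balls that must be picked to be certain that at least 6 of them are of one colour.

29

The 7 colours are the holes; the balls drawn are the pigeons.
To avoid 6 of any one colour, the worst case takes at most 5 of each colour, or every ball of a colour that has fewer than 5.
That gives 3 + 4 + 5 + 5 + 5 + 5 + 1 = 28 balls with no colour reaching 6.
The next ball forces some colour to 6, so 28 + 1 = 29.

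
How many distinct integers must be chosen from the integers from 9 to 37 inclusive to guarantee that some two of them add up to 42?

Group the elements by complementary pair {x, 42−x}: {9,33}, {10,32}, {11,31}, …, giving 12 two-element pairs, the single value 21 (it cannot pair with itself since the integers are distinct), and 4 integers whose partner 42−x falls outside [9,37].
Treating each of those 17 groups as a pigeonhole, one can pick one integer per group — 17 integers — with no two summing to 42.
The 18th integer lands in an occupied pair, forcing a sum of 42.

18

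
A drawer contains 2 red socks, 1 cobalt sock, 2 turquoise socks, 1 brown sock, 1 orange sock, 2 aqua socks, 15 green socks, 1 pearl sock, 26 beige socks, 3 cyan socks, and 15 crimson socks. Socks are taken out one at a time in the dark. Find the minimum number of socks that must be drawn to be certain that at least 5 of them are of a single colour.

26

The 11 colours are the holes; the socks drawn are the pigeons.
To avoid 5 of any one colour, the worst case takes at most 4 of each colour, or every sock of a colour that has fewer than 4.
That gives 2 + 1 + 2 + 1 + 1 + 2 + 4 + 1 + 4 + 3 + 4 = 25 socks with no colour reaching 5.
The next sock forces some colour to 5, so 25 + 1 = 26.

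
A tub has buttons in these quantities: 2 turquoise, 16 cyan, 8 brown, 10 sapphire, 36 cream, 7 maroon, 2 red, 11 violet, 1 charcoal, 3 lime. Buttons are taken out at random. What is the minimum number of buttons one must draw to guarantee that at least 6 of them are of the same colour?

39

By pigeonhole, the 10 colours are the holes; the buttons drawn are the pigeons.
To avoid 6 of any one colour, the worst case takes at most 5 of each colour, or every button of a colour that has fewer than 5.
That gives 2 + 5 + 5 + 5 + 5 + 5 + 2 + 5 + 1 + 3 = 38 buttons with no colour reaching 6.
The next button forces some colour to 6, so 38 + 1 = 39.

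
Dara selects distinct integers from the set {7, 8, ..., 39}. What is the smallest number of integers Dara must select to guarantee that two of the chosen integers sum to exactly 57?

A set avoiding the sum 57 can contain at most one of each pair {x, 57−x}, plus the 11 elements whose complement lies outside the range.
The integers 7, …, 28 (22 of them) are such a set: any two sum to at least 7+8 = 15 and at most 27+28 = 55 < 57.
By the pigeonhole principle, any 23rd integer completes one of the 11 pairs, so 23 choices force a sum of 57.

23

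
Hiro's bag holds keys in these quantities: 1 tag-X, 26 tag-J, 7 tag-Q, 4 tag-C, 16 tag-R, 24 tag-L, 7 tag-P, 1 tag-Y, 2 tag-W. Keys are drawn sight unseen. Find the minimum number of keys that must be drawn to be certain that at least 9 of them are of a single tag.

Pigeonhole: put each drawn key into a box by tag. The largest draw with every box below 9 takes min(count, 8) from each tag; tags with fewer than 8 contribute all they have.
Σ min(cᵢ, 8) = 1 + 8 + 7 + 4 + 8 + 8 + 7 + 1 + 2 = 46.
Draw number 46 + 1 = 47 must push one box to 9.

47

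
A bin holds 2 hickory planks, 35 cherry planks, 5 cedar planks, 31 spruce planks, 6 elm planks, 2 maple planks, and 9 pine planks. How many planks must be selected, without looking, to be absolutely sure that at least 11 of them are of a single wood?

45

Put each drawn plank into a box by wood. The largest draw with every box below 11 takes min(count, 10) from each wood; woods with fewer than 10 contribute all they have.
Σ min(cᵢ, 10) = 2 + 10 + 5 + 10 + 6 + 2 + 9 = 44.
Draw number 44 + 1 = 45 must push one box to 11.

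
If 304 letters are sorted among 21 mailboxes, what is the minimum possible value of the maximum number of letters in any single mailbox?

15

By the pigeonhole principle, the 21 mailboxes are the holes and the 304 letters are the pigeons.
If every mailbox held at most 14 letters, the total would be at most 21 × 14 = 294, which is less than 304.
So some mailbox holds at least ⌈304/21⌉ = 15 letters.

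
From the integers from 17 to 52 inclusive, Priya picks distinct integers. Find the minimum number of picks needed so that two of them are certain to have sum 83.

26

Two chosen integers sum to 83 exactly when both halves of some pair {x, 83−x} with 31 ≤ x ≤ 83−x ≤ 52 are chosen — 11 such pairs.
The remaining 14 elements (those with no distinct partner in range) can never complete a 83-sum, so the worst case takes all of them and one from each pair: 14 + 11 = 25.
By the pigeonhole principle, the 26th integer has to be the second member of some pair, so 25 + 1 = 26.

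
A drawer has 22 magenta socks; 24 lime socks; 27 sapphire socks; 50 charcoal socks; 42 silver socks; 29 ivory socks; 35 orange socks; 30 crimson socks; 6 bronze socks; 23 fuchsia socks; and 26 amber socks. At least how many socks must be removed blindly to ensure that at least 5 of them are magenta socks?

297

In the worst case for collecting magenta socks, every non-magenta sock comes out first.
There are 24 + 27 + 50 + 42 + 29 + 35 + 30 + 6 + 23 + 26 = 292 non-magenta socks altogether.
After those, each further sock must be magenta, so 292 + 5 = 297 draws guarantee 5 magenta socks.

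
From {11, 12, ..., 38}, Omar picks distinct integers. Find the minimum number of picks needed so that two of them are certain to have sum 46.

17

A set avoiding the sum 46 can contain at most one of each pair {x, 46−x}, plus the 4 elements whose complement lies outside the range or equal to its own complement.
The integers 23, …, 38 (16 of them) are such a set: any two sum to at least 23+24 = 47 > 46.
Pigeonhole: any 17th integer completes one of the 12 pairs, so 17 choices force a sum of 46.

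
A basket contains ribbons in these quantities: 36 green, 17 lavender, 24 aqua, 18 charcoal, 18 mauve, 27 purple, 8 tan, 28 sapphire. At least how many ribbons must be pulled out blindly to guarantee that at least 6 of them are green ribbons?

146

In the worst case for collecting green ribbons, every non-green ribbon comes out first.
There are 17 + 24 + 18 + 18 + 27 + 8 + 28 = 140 non-green ribbons altogether.
After those, each further ribbon must be green, so 140 + 6 = 146 draws guarantee 6 green ribbons.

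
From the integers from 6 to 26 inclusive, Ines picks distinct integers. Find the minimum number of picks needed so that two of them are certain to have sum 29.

13

Two chosen integers sum to 29 exactly when both halves of some pair {x, 29−x} with 6 ≤ x ≤ 29−x ≤ 23 are chosen — 9 such pairs.
The remaining 3 elements (those with no distinct partner in range) can never complete a 29-sum, so the worst case takes all of them and one from each pair: 3 + 9 = 12.
By the pigeonhole principle, the 13th integer has to be the second member of some pair, so 12 + 1 = 13.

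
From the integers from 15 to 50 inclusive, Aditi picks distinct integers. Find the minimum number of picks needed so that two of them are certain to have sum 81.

27

A set avoiding the sum 81 can contain at most one of each pair {x, 81−x}, plus the 16 elements whose complement lies outside the range.
The integers 15, …, 40 (26 of them) are such a set: any two sum to at least 15+16 = 31 and at most 39+40 = 79 < 81.
Any 27th integer completes one of the 10 pairs, so 27 choices force a sum of 81.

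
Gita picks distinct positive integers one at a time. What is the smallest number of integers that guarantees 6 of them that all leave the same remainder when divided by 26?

Pigeonhole: the 26 residue classes mod 26 are the pigeonholes.
With 130 integers one could put 5 in each residue class and have no class reach 6.
The 131st integer pushes some class to 6, so 26·5 + 1 = 131.

131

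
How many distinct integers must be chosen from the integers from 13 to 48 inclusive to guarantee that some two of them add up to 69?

23

A set avoiding the sum 69 can contain at most one of each pair {x, 69−x}, plus the 8 elements whose complement lies outside the range.
The integers 13, …, 34 (22 of them) are such a set: any two sum to at least 13+14 = 27 and at most 33+34 = 67 < 69.
By pigeonhole, any 23rd integer completes one of the 14 pairs, so 23 choices force a sum of 69.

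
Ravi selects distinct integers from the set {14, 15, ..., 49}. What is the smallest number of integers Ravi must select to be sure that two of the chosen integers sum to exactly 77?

A set avoiding the sum 77 can contain at most one of each pair {x, 77−x}, plus the 14 elements whose complement lies outside the range.
The integers 14, …, 38 (25 of them) are such a set: any two sum to at least 14+15 = 29 and at most 37+38 = 75 < 77.
Any 26th integer completes one of the 11 pairs, so 26 choices force a sum of 77.

26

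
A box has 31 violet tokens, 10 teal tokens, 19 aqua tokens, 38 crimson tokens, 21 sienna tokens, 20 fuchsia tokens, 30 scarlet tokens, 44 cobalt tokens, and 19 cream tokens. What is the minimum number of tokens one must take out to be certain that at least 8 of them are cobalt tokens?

In the worst case for collecting cobalt tokens, every non-cobalt token comes out first.
There are 31 + 10 + 19 + 38 + 21 + 20 + 30 + 19 = 188 non-cobalt tokens altogether.
After those, each further token must be cobalt, so 188 + 8 = 196 draws guarantee 8 cobalt tokens.

196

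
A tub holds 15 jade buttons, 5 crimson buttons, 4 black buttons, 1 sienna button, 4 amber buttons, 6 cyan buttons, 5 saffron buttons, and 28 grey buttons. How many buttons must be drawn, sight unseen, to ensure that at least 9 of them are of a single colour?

42

Put each drawn button into a box by colour. The largest draw with every box below 9 takes min(count, 8) from each colour; colours with fewer than 8 contribute all they have.
Σ min(cᵢ, 8) = 8 + 5 + 4 + 1 + 4 + 6 + 5 + 8 = 41.
Draw number 41 + 1 = 42 must push one box to 9.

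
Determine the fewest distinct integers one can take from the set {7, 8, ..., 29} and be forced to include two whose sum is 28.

17

A set avoiding the sum 28 can contain at most one of each pair {x, 28−x}, plus the 9 elements whose complement lies outside the range or equal to its own complement.
The integers 14, …, 29 (16 of them) are such a set: any two sum to at least 14+15 = 29 > 28.
Pigeonhole: any 17th integer completes one of the 7 pairs, so 17 choices force a sum of 28.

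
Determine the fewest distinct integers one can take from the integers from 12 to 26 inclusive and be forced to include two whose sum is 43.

11

Two chosen integers sum to 43 exactly when both halves of some pair {x, 43−x} with 17 ≤ x ≤ 43−x ≤ 26 are chosen — 5 such pairs.
The remaining 5 elements (those with no distinct partner in range) can never complete a 43-sum, so the worst case takes all of them and one from each pair: 5 + 5 = 10.
By the pigeonhole principle, the 11th integer has to be the second member of some pair, so 10 + 1 = 11.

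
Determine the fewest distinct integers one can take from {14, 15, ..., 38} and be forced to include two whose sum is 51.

14

Group the elements by complementary pair {x, 51−x}: {14,37}, {15,36}, {16,35}, …, giving 12 two-element pairs and 1 integer whose partner 51−x falls outside [14,38].
By pigeonhole, treating each of those 13 groups as a pigeonhole, one can pick one integer per group — 13 integers — with no two summing to 51.
The 14th integer lands in an occupied pair, forcing a sum of 51.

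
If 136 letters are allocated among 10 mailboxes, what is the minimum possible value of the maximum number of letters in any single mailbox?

Pigeonhole: the 10 mailboxes are the holes and the 136 letters are the pigeons.
If every mailbox held at most 13 letters, the total would be at most 10 × 13 = 130, which is less than 136.
So some mailbox holds at least ⌈136/10⌉ = 14 letters.

14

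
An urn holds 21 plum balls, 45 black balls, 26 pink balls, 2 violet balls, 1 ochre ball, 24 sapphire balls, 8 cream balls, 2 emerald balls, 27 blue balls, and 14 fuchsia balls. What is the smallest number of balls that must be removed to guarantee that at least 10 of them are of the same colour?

An adversary could hand out at most 9 balls per colour (4 colours run out sooner): 9 + 9 + 9 + 2 + 1 + 9 + 8 + 2 + 9 + 9 = 67 balls and still no colour has 10.
One more ball lands in a colour already at 9, so 68 draws are enough and 67 are not.

68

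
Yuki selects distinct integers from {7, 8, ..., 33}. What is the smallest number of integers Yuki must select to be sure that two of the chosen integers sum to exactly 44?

Group the elements by complementary pair {x, 44−x}: {11,33}, {12,32}, {13,31}, …, giving 11 two-element pairs; the single value 22 (it cannot pair with itself since the integers are distinct); and 4 integers whose partner 44−x falls outside [7,33].
Treating each of those 16 groups as a pigeonhole, one can pick one integer per group — 16 integers — with no two summing to 44.
The 17th integer lands in an occupied pair, forcing a sum of 44.

17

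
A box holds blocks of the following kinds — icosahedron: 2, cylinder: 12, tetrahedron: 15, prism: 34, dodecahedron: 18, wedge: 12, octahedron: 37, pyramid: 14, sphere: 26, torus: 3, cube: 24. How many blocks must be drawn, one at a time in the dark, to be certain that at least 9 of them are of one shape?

78

The 11 shapes are the holes; the blocks drawn are the pigeons.
To avoid 9 of any one shape, the worst case takes at most 8 of each shape, or every block of a shape that has fewer than 8.
That gives 2 + 8 + 8 + 8 + 8 + 8 + 8 + 8 + 8 + 3 + 8 = 77 blocks with no shape reaching 9.
The next block forces some shape to 9, so 77 + 1 = 78.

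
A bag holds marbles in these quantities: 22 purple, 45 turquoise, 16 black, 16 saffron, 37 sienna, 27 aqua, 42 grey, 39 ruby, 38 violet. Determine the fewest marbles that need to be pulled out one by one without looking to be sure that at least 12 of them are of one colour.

Put each drawn marble into a box by colour. The largest draw with every box below 12 takes min(count, 11) from each colour.
Σ min(cᵢ, 11) = 11 + 11 + 11 + 11 + 11 + 11 + 11 + 11 + 11 = 99.
Draw number 99 + 1 = 100 must push one box to 12.

100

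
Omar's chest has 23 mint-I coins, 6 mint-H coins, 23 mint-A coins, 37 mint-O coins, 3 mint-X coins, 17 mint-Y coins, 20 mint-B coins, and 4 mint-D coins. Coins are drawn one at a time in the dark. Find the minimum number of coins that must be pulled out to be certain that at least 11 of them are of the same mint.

64

By pigeonhole, the 8 mints are the holes; the coins drawn are the pigeons.
To avoid 11 of any one mint, the worst case takes at most 10 of each mint, or every coin of a mint that has fewer than 10.
That gives 10 + 6 + 10 + 10 + 3 + 10 + 10 + 4 = 63 coins with no mint reaching 11.
The next coin forces some mint to 11, so 63 + 1 = 64.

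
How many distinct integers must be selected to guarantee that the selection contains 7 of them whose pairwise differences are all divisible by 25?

Integers whose pairwise differences are multiples of 25 are exactly those sharing a remainder mod 25. The 25 residue classes mod 25 are the pigeonholes.
With 150 integers one could put 6 in each residue class and have no class reach 7.
The 151st integer pushes some class to 7, so 25·6 + 1 = 151.

151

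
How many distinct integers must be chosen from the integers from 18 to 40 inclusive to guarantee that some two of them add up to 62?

Group the elements by complementary pair {x, 62−x}: {22,40}, {23,39}, {24,38}, …, giving 9 two-element pairs; the single value 31 (it cannot pair with itself since the integers are distinct); and 4 integers whose partner 62−x falls outside [18,40].
Treating each of those 14 groups as a pigeonhole, one can pick one integer per group — 14 integers — with no two summing to 62.
The 15th integer lands in an occupied pair, forcing a sum of 62.

15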